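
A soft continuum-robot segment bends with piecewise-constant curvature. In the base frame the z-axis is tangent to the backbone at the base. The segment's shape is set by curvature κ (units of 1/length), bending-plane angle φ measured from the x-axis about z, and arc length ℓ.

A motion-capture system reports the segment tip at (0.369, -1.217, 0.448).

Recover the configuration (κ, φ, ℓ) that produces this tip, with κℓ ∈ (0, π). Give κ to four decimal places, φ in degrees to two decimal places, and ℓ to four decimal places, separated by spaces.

ρ = √(x²+y²) = √(0.369² + -1.217²) = 1.27171
φ = atan2(y, x) mod 360° = atan2(-1.217, 0.369) = 286.8675°
|p|² = ρ² + z² = 1.27171² + 0.448² = 1.81795
κ = 2ρ / |p|² = 2×1.27171 / 1.81795 = 1.39906
θ = 2·atan2(ρ, z) = 2·atan2(1.27171, 0.448) = 2.46418 rad
ℓ = θ/κ = 2.46418/1.39906 = 1.76131

1.3991 286.87 1.7613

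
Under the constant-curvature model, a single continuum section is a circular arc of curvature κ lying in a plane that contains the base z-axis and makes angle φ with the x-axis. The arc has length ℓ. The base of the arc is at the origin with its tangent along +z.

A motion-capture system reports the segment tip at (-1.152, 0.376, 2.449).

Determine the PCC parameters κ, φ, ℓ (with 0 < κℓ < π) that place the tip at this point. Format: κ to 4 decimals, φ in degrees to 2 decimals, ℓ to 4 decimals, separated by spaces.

0.3246 161.92 2.8310

ρ = √(x²+y²) = √(-1.152² + 0.376²) = 1.21181
φ = atan2(y, x) mod 360° = atan2(0.376, -1.152) = 161.9239°
|p|² = ρ² + z² = 1.21181² + 2.449² = 7.46608
κ = 2ρ / |p|² = 2×1.21181 / 7.46608 = 0.32462
θ = 2·atan2(ρ, z) = 2·atan2(1.21181, 2.449) = 0.91899 rad
ℓ = θ/κ = 0.91899/0.32462 = 2.83099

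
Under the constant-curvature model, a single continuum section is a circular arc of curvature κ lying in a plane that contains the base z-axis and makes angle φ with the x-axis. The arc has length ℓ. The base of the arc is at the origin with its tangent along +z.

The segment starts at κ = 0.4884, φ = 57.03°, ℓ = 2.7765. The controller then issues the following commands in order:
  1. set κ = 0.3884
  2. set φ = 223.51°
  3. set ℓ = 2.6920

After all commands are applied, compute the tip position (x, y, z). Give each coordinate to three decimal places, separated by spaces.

-0.931 -0.884 2.228

initial: κ=0.4884, φ=57.03°, ℓ=2.7765
cmd 1: set κ=0.3884 → (κ,φ,ℓ)=(0.3884,57.03°,2.7765) → tip=(0.7388,1.1389,2.2688)
cmd 2: set φ=223.51° → (κ,φ,ℓ)=(0.3884,223.51°,2.7765) → tip=(-0.9845,-0.9346,2.2688)
cmd 3: set ℓ=2.6920 → (κ,φ,ℓ)=(0.3884,223.51°,2.6920) → tip=(-0.9310,-0.8838,2.2276)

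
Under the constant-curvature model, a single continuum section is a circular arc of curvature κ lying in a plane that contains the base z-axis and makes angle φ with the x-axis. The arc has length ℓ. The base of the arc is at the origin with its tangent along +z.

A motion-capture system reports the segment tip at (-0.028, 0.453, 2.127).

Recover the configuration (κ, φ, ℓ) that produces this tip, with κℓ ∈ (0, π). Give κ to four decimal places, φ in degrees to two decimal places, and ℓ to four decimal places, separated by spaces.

0.1919 93.54 2.1910

ρ = √(x²+y²) = √(-0.028² + 0.453²) = 0.45386
φ = atan2(y, x) mod 360° = atan2(0.453, -0.028) = 93.5370°
|p|² = ρ² + z² = 0.45386² + 2.127² = 4.73012
κ = 2ρ / |p|² = 2×0.45386 / 4.73012 = 0.19190
θ = 2·atan2(ρ, z) = 2·atan2(0.45386, 2.127) = 0.42046 rad
ℓ = θ/κ = 0.42046/0.19190 = 2.19099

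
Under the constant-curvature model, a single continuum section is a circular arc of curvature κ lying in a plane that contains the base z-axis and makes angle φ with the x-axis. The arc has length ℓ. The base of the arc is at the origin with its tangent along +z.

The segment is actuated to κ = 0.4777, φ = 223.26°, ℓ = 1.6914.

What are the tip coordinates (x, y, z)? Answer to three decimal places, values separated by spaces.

-0.471 -0.443 1.513

θ = κ·ℓ = 0.4777 × 1.6914 = 0.80798 rad
ρ = (1 − cos θ)/κ = (1 − 0.69096)/0.4777 = 0.64694
z = sin θ / κ = 0.72289/0.4777 = 1.51328
x = ρ cos φ = 0.64694 × cos(223.26°) = -0.47113
y = ρ sin φ = 0.64694 × sin(223.26°) = -0.44335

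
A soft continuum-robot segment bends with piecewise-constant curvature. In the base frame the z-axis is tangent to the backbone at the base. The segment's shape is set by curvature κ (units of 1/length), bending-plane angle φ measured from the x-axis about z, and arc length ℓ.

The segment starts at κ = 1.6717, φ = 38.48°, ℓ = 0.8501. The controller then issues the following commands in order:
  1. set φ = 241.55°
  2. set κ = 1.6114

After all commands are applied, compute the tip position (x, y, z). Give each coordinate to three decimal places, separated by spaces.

-0.237 -0.437 0.608

initial: κ=1.6717, φ=38.48°, ℓ=0.8501
cmd 1: set φ=241.55° → (κ,φ,ℓ)=(1.6717,241.55°,0.8501) → tip=(-0.2425,-0.4475,0.5915)
cmd 2: set κ=1.6114 → (κ,φ,ℓ)=(1.6114,241.55°,0.8501) → tip=(-0.2366,-0.4367,0.6081)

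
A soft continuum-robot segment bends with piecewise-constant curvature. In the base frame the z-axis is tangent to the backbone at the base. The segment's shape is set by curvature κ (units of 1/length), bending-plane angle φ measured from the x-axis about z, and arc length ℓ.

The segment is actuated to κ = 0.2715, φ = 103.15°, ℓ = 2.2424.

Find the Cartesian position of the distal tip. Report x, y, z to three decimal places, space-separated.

θ = κ·ℓ = 0.2715 × 2.2424 = 0.60881 rad
ρ = (1 − cos θ)/κ = (1 − 0.82033)/0.2715 = 0.66177
z = sin θ / κ = 0.57189/0.2715 = 2.10642
x = ρ cos φ = 0.66177 × cos(103.15°) = -0.15055
y = ρ sin φ = 0.66177 × sin(103.15°) = 0.64442

-0.151 0.644 2.106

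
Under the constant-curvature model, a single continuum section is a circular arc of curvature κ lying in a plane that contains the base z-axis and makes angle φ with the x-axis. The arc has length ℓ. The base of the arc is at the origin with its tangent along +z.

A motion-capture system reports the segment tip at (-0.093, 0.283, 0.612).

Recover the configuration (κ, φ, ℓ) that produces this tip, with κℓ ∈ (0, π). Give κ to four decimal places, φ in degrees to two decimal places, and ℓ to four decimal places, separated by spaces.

1.2860 108.19 0.7045

ρ = √(x²+y²) = √(-0.093² + 0.283²) = 0.29789
φ = atan2(y, x) mod 360° = atan2(0.283, -0.093) = 108.1917°
|p|² = ρ² + z² = 0.29789² + 0.612² = 0.46328
κ = 2ρ / |p|² = 2×0.29789 / 0.46328 = 1.28600
θ = 2·atan2(ρ, z) = 2·atan2(0.29789, 0.612) = 0.90598 rad
ℓ = θ/κ = 0.90598/1.28600 = 0.70450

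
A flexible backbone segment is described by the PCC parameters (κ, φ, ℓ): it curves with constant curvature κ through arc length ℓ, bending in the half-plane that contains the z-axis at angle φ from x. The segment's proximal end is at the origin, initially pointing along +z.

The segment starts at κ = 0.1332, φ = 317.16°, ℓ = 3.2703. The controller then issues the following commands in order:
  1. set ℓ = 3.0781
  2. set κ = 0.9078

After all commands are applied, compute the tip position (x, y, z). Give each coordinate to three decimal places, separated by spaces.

initial: κ=0.1332, φ=317.16°, ℓ=3.2703
cmd 1: set ℓ=3.0781 → (κ,φ,ℓ)=(0.1332,317.16°,3.0781) → tip=(0.4562,-0.4231,2.9926)
cmd 2: set κ=0.9078 → (κ,φ,ℓ)=(0.9078,317.16°,3.0781) → tip=(1.5672,-1.4533,0.3749)

1.567 -1.453 0.375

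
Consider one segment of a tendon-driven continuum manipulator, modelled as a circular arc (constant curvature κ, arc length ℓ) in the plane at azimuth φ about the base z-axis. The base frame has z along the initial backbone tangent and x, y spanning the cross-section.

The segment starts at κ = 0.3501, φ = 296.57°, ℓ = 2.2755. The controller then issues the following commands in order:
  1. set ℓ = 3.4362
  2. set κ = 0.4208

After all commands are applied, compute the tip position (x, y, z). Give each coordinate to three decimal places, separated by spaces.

0.931 -1.861 2.358

initial: κ=0.3501, φ=296.57°, ℓ=2.2755
cmd 1: set ℓ=3.4362 → (κ,φ,ℓ)=(0.3501,296.57°,3.4362) → tip=(0.8182,-1.6361,2.6653)
cmd 2: set κ=0.4208 → (κ,φ,ℓ)=(0.4208,296.57°,3.4362) → tip=(0.9306,-1.8608,2.3579)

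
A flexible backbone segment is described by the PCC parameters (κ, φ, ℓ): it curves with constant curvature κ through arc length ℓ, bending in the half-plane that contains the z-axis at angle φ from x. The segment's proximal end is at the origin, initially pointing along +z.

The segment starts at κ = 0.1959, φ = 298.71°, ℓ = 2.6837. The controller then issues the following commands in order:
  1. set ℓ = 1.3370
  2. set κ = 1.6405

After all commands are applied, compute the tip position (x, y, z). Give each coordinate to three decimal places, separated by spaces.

initial: κ=0.1959, φ=298.71°, ℓ=2.6837
cmd 1: set ℓ=1.3370 → (κ,φ,ℓ)=(0.1959,298.71°,1.3370) → tip=(0.0836,-0.1527,1.3218)
cmd 2: set κ=1.6405 → (κ,φ,ℓ)=(1.6405,298.71°,1.3370) → tip=(0.4636,-0.8464,0.4952)

0.464 -0.846 0.495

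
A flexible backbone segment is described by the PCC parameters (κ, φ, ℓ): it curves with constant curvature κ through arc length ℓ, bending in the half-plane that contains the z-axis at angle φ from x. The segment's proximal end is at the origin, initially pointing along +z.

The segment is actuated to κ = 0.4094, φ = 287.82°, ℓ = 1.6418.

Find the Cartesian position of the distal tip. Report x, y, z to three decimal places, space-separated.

θ = κ·ℓ = 0.4094 × 1.6418 = 0.67215 rad
ρ = (1 − cos θ)/κ = (1 − 0.78248)/0.4094 = 0.53131
z = sin θ / κ = 0.62267/0.4094 = 1.52094
x = ρ cos φ = 0.53131 × cos(287.82°) = 0.16259
y = ρ sin φ = 0.53131 × sin(287.82°) = -0.50582

0.163 -0.506 1.521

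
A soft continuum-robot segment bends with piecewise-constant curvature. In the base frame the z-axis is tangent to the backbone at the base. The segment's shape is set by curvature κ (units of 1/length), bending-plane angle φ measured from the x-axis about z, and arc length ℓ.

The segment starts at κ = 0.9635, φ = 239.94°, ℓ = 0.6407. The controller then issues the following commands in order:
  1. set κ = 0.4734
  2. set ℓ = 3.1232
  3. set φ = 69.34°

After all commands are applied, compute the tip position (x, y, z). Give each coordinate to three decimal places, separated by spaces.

0.677 1.794 2.103

initial: κ=0.9635, φ=239.94°, ℓ=0.6407
cmd 1: set κ=0.4734 → (κ,φ,ℓ)=(0.4734,239.94°,0.6407) → tip=(-0.0483,-0.0835,0.6309)
cmd 2: set ℓ=3.1232 → (κ,φ,ℓ)=(0.4734,239.94°,3.1232) → tip=(-0.9606,-1.6598,2.1034)
cmd 3: set φ=69.34° → (κ,φ,ℓ)=(0.4734,69.34°,3.1232) → tip=(0.6766,1.7944,2.1034)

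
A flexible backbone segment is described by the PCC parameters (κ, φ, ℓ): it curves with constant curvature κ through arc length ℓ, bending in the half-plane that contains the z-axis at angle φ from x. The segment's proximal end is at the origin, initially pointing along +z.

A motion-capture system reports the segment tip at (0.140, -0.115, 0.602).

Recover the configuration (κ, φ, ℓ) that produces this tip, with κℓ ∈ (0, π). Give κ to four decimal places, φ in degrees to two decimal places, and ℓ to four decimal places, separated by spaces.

0.9168 320.60 0.6377

ρ = √(x²+y²) = √(0.140² + -0.115²) = 0.18118
φ = atan2(y, x) mod 360° = atan2(-0.115, 0.140) = 320.5993°
|p|² = ρ² + z² = 0.18118² + 0.602² = 0.39523
κ = 2ρ / |p|² = 2×0.18118 / 0.39523 = 0.91682
θ = 2·atan2(ρ, z) = 2·atan2(0.18118, 0.602) = 0.58467 rad
ℓ = θ/κ = 0.58467/0.91682 = 0.63772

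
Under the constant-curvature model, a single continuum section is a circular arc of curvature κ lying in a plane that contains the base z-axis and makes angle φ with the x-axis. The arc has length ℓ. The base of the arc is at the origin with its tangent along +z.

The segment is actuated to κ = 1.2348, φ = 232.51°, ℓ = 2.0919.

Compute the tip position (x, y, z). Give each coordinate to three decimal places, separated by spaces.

-0.911 -1.188 0.429

θ = κ·ℓ = 1.2348 × 2.0919 = 2.58308 rad
ρ = (1 − cos θ)/κ = (1 − -0.84804)/1.2348 = 1.49663
z = sin θ / κ = 0.52993/1.2348 = 0.42916
x = ρ cos φ = 1.49663 × cos(232.51°) = -0.91089
y = ρ sin φ = 1.49663 × sin(232.51°) = -1.18752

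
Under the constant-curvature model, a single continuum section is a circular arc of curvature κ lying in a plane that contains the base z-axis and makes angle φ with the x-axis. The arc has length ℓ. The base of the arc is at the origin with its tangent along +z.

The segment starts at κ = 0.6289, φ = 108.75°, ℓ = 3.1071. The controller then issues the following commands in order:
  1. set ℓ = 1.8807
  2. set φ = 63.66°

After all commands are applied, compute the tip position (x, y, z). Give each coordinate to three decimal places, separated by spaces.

0.439 0.886 1.472

initial: κ=0.6289, φ=108.75°, ℓ=3.1071
cmd 1: set ℓ=1.8807 → (κ,φ,ℓ)=(0.6289,108.75°,1.8807) → tip=(-0.3177,0.9360,1.4719)
cmd 2: set φ=63.66° → (κ,φ,ℓ)=(0.6289,63.66°,1.8807) → tip=(0.4386,0.8858,1.4719)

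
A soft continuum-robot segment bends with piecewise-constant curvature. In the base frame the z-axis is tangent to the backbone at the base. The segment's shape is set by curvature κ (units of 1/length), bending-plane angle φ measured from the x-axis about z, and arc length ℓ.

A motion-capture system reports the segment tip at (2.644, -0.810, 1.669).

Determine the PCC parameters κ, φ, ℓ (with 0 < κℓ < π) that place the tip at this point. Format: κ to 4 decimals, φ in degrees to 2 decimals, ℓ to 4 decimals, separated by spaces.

ρ = √(x²+y²) = √(2.644² + -0.810²) = 2.76529
φ = atan2(y, x) mod 360° = atan2(-0.810, 2.644) = 342.9673°
|p|² = ρ² + z² = 2.76529² + 1.669² = 10.43240
κ = 2ρ / |p|² = 2×2.76529 / 10.43240 = 0.53014
θ = 2·atan2(ρ, z) = 2·atan2(2.76529, 1.669) = 2.05554 rad
ℓ = θ/κ = 2.05554/0.53014 = 3.87738

0.5301 342.97 3.8774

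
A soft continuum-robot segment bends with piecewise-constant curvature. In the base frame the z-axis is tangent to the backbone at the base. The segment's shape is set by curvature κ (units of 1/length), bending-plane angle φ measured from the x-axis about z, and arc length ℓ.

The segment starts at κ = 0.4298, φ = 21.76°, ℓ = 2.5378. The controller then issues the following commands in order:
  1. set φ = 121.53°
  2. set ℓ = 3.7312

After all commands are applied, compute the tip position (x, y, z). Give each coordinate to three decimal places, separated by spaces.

initial: κ=0.4298, φ=21.76°, ℓ=2.5378
cmd 1: set φ=121.53° → (κ,φ,ℓ)=(0.4298,121.53°,2.5378) → tip=(-0.6548,1.0673,2.0637)
cmd 2: set ℓ=3.7312 → (κ,φ,ℓ)=(0.4298,121.53°,3.7312) → tip=(-1.2567,2.0484,2.3254)

-1.257 2.048 2.325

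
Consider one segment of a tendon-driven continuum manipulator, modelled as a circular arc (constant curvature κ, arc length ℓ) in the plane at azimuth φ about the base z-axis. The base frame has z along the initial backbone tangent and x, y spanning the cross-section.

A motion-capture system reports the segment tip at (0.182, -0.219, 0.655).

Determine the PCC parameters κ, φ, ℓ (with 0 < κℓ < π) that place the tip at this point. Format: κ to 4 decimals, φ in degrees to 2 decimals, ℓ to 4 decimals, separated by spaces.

ρ = √(x²+y²) = √(0.182² + -0.219²) = 0.28475
φ = atan2(y, x) mod 360° = atan2(-0.219, 0.182) = 309.7283°
|p|² = ρ² + z² = 0.28475² + 0.655² = 0.51011
κ = 2ρ / |p|² = 2×0.28475 / 0.51011 = 1.11644
θ = 2·atan2(ρ, z) = 2·atan2(0.28475, 0.655) = 0.82018 rad
ℓ = θ/κ = 0.82018/1.11644 = 0.73464

1.1164 309.73 0.7346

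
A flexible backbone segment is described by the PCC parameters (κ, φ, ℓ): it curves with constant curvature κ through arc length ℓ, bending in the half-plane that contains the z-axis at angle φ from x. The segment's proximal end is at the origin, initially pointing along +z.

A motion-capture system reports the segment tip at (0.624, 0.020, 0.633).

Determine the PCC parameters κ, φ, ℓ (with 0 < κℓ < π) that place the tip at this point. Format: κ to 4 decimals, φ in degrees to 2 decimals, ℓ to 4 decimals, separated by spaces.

ρ = √(x²+y²) = √(0.624² + 0.020²) = 0.62432
φ = atan2(y, x) mod 360° = atan2(0.020, 0.624) = 1.8358°
|p|² = ρ² + z² = 0.62432² + 0.633² = 0.79046
κ = 2ρ / |p|² = 2×0.62432 / 0.79046 = 1.57963
θ = 2·atan2(ρ, z) = 2·atan2(0.62432, 0.633) = 1.55699 rad
ℓ = θ/κ = 1.55699/1.57963 = 0.98567

1.5796 1.84 0.9857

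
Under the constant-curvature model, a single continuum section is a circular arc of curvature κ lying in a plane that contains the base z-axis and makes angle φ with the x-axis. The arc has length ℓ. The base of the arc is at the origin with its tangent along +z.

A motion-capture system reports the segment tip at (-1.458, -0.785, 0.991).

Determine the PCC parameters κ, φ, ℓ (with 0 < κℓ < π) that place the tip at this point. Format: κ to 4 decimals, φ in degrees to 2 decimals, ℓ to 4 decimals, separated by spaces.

0.8893 208.30 2.3198

ρ = √(x²+y²) = √(-1.458² + -0.785²) = 1.65590
φ = atan2(y, x) mod 360° = atan2(-0.785, -1.458) = 208.2984°
|p|² = ρ² + z² = 1.65590² + 0.991² = 3.72407
κ = 2ρ / |p|² = 2×1.65590 / 3.72407 = 0.88929
θ = 2·atan2(ρ, z) = 2·atan2(1.65590, 0.991) = 2.06301 rad
ℓ = θ/κ = 2.06301/0.88929 = 2.31983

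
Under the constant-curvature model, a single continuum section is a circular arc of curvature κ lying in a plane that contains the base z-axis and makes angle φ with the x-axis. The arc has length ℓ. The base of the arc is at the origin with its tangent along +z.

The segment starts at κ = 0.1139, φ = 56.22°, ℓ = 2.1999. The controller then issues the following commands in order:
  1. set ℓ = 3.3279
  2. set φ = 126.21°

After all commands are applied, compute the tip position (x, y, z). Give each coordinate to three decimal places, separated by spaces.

-0.368 0.503 3.249

initial: κ=0.1139, φ=56.22°, ℓ=2.1999
cmd 1: set ℓ=3.3279 → (κ,φ,ℓ)=(0.1139,56.22°,3.3279) → tip=(0.3465,0.5180,3.2488)
cmd 2: set φ=126.21° → (κ,φ,ℓ)=(0.1139,126.21°,3.3279) → tip=(-0.3682,0.5028,3.2488)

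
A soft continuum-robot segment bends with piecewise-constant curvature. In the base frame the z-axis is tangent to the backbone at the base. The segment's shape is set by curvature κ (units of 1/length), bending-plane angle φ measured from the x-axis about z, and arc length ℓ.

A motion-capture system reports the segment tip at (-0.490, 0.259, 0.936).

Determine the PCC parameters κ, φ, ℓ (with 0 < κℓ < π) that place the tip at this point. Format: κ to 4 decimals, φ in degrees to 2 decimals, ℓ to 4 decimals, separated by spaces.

ρ = √(x²+y²) = √(-0.490² + 0.259²) = 0.55424
φ = atan2(y, x) mod 360° = atan2(0.259, -0.490) = 152.1403°
|p|² = ρ² + z² = 0.55424² + 0.936² = 1.18328
κ = 2ρ / |p|² = 2×0.55424 / 1.18328 = 0.93679
θ = 2·atan2(ρ, z) = 2·atan2(0.55424, 0.936) = 1.06923 rad
ℓ = θ/κ = 1.06923/0.93679 = 1.14138

0.9368 152.14 1.1414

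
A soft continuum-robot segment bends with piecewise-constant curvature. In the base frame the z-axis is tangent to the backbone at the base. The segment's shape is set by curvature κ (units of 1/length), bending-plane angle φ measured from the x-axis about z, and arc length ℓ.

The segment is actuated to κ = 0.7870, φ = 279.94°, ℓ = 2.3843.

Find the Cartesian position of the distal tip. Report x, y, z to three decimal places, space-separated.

θ = κ·ℓ = 0.7870 × 2.3843 = 1.87644 rad
ρ = (1 − cos θ)/κ = (1 − -0.30091)/0.7870 = 1.65300
z = sin θ / κ = 0.95365/0.7870 = 1.21176
x = ρ cos φ = 1.65300 × cos(279.94°) = 0.28534
y = ρ sin φ = 1.65300 × sin(279.94°) = -1.62819

0.285 -1.628 1.212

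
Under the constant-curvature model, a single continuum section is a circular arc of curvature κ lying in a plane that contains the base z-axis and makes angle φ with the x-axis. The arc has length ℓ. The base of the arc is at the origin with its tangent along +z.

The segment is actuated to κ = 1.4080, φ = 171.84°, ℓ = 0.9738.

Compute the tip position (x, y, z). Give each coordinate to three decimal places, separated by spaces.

θ = κ·ℓ = 1.4080 × 0.9738 = 1.37111 rad
ρ = (1 − cos θ)/κ = (1 − 0.19836)/1.4080 = 0.56935
z = sin θ / κ = 0.98013/1.4080 = 0.69611
x = ρ cos φ = 0.56935 × cos(171.84°) = -0.56358
y = ρ sin φ = 0.56935 × sin(171.84°) = 0.08081

-0.564 0.081 0.696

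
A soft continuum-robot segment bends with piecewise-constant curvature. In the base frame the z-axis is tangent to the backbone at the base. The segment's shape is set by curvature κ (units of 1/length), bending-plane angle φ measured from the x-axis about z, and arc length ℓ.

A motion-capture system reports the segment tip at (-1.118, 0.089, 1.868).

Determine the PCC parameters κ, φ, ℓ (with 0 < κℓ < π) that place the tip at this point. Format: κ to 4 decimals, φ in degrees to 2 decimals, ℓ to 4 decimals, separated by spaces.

ρ = √(x²+y²) = √(-1.118² + 0.089²) = 1.12154
φ = atan2(y, x) mod 360° = atan2(0.089, -1.118) = 175.4485°
|p|² = ρ² + z² = 1.12154² + 1.868² = 4.74727
κ = 2ρ / |p|² = 2×1.12154 / 4.74727 = 0.47250
θ = 2·atan2(ρ, z) = 2·atan2(1.12154, 1.868) = 1.08142 rad
ℓ = θ/κ = 1.08142/0.47250 = 2.28873

0.4725 175.45 2.2887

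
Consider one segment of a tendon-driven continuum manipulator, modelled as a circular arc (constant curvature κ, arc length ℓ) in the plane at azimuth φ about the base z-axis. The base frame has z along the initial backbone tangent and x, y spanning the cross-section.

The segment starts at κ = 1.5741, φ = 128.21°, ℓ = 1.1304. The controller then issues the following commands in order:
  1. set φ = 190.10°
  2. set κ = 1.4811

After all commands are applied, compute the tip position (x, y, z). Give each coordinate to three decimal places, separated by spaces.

initial: κ=1.5741, φ=128.21°, ℓ=1.1304
cmd 1: set φ=190.10° → (κ,φ,ℓ)=(1.5741,190.10°,1.1304) → tip=(-0.7549,-0.1345,0.6215)
cmd 2: set κ=1.4811 → (κ,φ,ℓ)=(1.4811,190.10°,1.1304) → tip=(-0.7333,-0.1306,0.6716)

-0.733 -0.131 0.672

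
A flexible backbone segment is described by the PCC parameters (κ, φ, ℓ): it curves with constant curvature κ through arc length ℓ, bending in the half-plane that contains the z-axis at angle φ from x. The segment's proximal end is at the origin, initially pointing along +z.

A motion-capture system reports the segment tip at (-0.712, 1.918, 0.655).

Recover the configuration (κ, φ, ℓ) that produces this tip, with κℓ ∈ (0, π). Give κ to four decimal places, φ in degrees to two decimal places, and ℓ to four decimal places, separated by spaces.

ρ = √(x²+y²) = √(-0.712² + 1.918²) = 2.04589
φ = atan2(y, x) mod 360° = atan2(1.918, -0.712) = 110.3659°
|p|² = ρ² + z² = 2.04589² + 0.655² = 4.61469
κ = 2ρ / |p|² = 2×2.04589 / 4.61469 = 0.88669
θ = 2·atan2(ρ, z) = 2·atan2(2.04589, 0.655) = 2.52191 rad
ℓ = θ/κ = 2.52191/0.88669 = 2.84420

0.8867 110.37 2.8442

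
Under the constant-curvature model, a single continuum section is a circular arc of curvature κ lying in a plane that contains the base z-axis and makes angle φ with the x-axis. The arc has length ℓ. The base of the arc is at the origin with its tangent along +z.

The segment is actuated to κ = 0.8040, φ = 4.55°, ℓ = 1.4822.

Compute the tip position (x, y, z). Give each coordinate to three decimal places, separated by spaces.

θ = κ·ℓ = 0.8040 × 1.4822 = 1.19169 rad
ρ = (1 − cos θ)/κ = (1 − 0.37009)/0.8040 = 0.78347
z = sin θ / κ = 0.92900/0.8040 = 1.15547
x = ρ cos φ = 0.78347 × cos(4.55°) = 0.78100
y = ρ sin φ = 0.78347 × sin(4.55°) = 0.06215

0.781 0.062 1.155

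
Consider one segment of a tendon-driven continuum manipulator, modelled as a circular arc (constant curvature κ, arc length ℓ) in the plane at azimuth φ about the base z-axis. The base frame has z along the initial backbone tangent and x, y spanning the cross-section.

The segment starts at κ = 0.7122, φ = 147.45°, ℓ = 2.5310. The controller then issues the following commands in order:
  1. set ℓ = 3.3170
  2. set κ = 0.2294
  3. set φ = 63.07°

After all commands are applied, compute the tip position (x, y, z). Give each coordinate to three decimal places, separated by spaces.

0.545 1.072 3.006

initial: κ=0.7122, φ=147.45°, ℓ=2.5310
cmd 1: set ℓ=3.3170 → (κ,φ,ℓ)=(0.7122,147.45°,3.3170) → tip=(-2.0256,1.2929,0.9867)
cmd 2: set κ=0.2294 → (κ,φ,ℓ)=(0.2294,147.45°,3.3170) → tip=(-1.0134,0.6469,3.0060)
cmd 3: set φ=63.07° → (κ,φ,ℓ)=(0.2294,63.07°,3.3170) → tip=(0.5445,1.0719,3.0060)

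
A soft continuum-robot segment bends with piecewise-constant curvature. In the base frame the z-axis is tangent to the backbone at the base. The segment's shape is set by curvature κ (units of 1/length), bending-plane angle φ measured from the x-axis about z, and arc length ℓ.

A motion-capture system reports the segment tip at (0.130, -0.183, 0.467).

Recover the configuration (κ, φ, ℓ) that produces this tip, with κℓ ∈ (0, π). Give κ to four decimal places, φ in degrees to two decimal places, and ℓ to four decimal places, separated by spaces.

ρ = √(x²+y²) = √(0.130² + -0.183²) = 0.22447
φ = atan2(y, x) mod 360° = atan2(-0.183, 0.130) = 305.3893°
|p|² = ρ² + z² = 0.22447² + 0.467² = 0.26848
κ = 2ρ / |p|² = 2×0.22447 / 0.26848 = 1.67220
θ = 2·atan2(ρ, z) = 2·atan2(0.22447, 0.467) = 0.89614 rad
ℓ = θ/κ = 0.89614/1.67220 = 0.53590

1.6722 305.39 0.5359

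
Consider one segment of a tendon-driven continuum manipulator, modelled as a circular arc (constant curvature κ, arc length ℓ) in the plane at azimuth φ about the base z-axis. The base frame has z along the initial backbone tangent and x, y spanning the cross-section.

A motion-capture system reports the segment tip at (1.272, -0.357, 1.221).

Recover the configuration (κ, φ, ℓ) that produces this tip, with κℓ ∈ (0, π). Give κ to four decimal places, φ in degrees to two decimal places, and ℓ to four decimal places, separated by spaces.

ρ = √(x²+y²) = √(1.272² + -0.357²) = 1.32115
φ = atan2(y, x) mod 360° = atan2(-0.357, 1.272) = 344.3227°
|p|² = ρ² + z² = 1.32115² + 1.221² = 3.23627
κ = 2ρ / |p|² = 2×1.32115 / 3.23627 = 0.81646
θ = 2·atan2(ρ, z) = 2·atan2(1.32115, 1.221) = 1.64955 rad
ℓ = θ/κ = 1.64955/0.81646 = 2.02036

0.8165 344.32 2.0204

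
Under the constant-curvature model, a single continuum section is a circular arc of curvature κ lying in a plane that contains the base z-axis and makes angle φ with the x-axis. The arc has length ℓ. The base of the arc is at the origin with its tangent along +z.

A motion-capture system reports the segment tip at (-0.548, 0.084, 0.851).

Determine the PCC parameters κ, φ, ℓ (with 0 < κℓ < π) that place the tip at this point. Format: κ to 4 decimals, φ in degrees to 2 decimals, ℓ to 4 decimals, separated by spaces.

ρ = √(x²+y²) = √(-0.548² + 0.084²) = 0.55440
φ = atan2(y, x) mod 360° = atan2(0.084, -0.548) = 171.2853°
|p|² = ρ² + z² = 0.55440² + 0.851² = 1.03156
κ = 2ρ / |p|² = 2×0.55440 / 1.03156 = 1.07488
θ = 2·atan2(ρ, z) = 2·atan2(0.55440, 0.851) = 1.15482 rad
ℓ = θ/κ = 1.15482/1.07488 = 1.07437

1.0749 171.29 1.0744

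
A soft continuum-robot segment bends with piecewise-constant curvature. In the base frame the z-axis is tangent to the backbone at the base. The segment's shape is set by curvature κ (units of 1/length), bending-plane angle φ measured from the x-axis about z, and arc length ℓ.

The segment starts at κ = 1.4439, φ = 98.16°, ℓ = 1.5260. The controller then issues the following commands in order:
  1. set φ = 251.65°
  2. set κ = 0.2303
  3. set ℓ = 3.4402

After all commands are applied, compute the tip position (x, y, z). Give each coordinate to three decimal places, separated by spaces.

-0.407 -1.227 3.091

initial: κ=1.4439, φ=98.16°, ℓ=1.5260
cmd 1: set φ=251.65° → (κ,φ,ℓ)=(1.4439,251.65°,1.5260) → tip=(-0.3469,-1.0460,0.5586)
cmd 2: set κ=0.2303 → (κ,φ,ℓ)=(0.2303,251.65°,1.5260) → tip=(-0.0836,-0.2519,1.4948)
cmd 3: set ℓ=3.4402 → (κ,φ,ℓ)=(0.2303,251.65°,3.4402) → tip=(-0.4071,-1.2272,3.0914)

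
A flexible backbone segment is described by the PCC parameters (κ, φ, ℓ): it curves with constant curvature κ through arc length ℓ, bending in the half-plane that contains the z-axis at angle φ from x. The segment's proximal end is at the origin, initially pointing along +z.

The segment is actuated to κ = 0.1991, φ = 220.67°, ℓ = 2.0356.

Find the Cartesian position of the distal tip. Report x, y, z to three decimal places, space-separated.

θ = κ·ℓ = 0.1991 × 2.0356 = 0.40529 rad
ρ = (1 − cos θ)/κ = (1 − 0.91899)/0.1991 = 0.40689
z = sin θ / κ = 0.39428/0.1991 = 1.98033
x = ρ cos φ = 0.40689 × cos(220.67°) = -0.30861
y = ρ sin φ = 0.40689 × sin(220.67°) = -0.26517

-0.309 -0.265 1.980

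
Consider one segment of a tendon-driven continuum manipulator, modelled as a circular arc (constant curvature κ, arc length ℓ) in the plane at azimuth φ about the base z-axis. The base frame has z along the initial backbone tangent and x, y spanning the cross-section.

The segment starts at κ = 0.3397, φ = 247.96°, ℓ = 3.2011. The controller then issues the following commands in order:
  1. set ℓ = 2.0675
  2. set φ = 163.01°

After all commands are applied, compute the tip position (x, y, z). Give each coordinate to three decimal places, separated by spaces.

-0.666 0.204 1.902

initial: κ=0.3397, φ=247.96°, ℓ=3.2011
cmd 1: set ℓ=2.0675 → (κ,φ,ℓ)=(0.3397,247.96°,2.0675) → tip=(-0.2614,-0.6458,1.9017)
cmd 2: set φ=163.01° → (κ,φ,ℓ)=(0.3397,163.01°,2.0675) → tip=(-0.6663,0.2036,1.9017)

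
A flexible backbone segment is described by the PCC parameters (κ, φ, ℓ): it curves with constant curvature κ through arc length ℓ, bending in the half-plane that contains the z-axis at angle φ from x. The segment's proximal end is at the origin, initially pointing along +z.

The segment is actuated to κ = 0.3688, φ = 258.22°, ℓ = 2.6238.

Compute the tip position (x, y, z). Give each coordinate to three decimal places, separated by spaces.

θ = κ·ℓ = 0.3688 × 2.6238 = 0.96766 rad
ρ = (1 − cos θ)/κ = (1 − 0.56723)/0.3688 = 1.17345
z = sin θ / κ = 0.82356/0.3688 = 2.23308
x = ρ cos φ = 1.17345 × cos(258.22°) = -0.23957
y = ρ sin φ = 1.17345 × sin(258.22°) = -1.14874

-0.240 -1.149 2.233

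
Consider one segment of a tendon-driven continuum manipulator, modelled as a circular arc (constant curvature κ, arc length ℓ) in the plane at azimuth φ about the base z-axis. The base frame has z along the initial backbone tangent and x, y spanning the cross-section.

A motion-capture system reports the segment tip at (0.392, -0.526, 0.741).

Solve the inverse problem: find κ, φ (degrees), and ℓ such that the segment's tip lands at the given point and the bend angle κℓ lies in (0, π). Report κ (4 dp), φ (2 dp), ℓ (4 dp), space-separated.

ρ = √(x²+y²) = √(0.392² + -0.526²) = 0.65600
φ = atan2(y, x) mod 360° = atan2(-0.526, 0.392) = 306.6952°
|p|² = ρ² + z² = 0.65600² + 0.741² = 0.97942
κ = 2ρ / |p|² = 2×0.65600 / 0.97942 = 1.33957
θ = 2·atan2(ρ, z) = 2·atan2(0.65600, 0.741) = 1.44926 rad
ℓ = θ/κ = 1.44926/1.33957 = 1.08188

1.3396 306.70 1.0819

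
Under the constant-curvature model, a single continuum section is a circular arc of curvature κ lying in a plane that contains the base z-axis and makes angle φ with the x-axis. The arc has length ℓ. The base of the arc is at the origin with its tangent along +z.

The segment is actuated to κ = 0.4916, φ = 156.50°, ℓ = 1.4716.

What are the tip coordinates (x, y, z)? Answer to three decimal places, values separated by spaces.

θ = κ·ℓ = 0.4916 × 1.4716 = 0.72344 rad
ρ = (1 − cos θ)/κ = (1 − 0.74953)/0.4916 = 0.50949
z = sin θ / κ = 0.66197/0.4916 = 1.34655
x = ρ cos φ = 0.50949 × cos(156.50°) = -0.46723
y = ρ sin φ = 0.50949 × sin(156.50°) = 0.20316

-0.467 0.203 1.347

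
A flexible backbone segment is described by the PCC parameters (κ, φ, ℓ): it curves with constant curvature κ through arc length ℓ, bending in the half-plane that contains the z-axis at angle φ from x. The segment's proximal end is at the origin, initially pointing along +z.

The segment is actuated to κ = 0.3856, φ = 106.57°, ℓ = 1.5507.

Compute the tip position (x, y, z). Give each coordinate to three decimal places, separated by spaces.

θ = κ·ℓ = 0.3856 × 1.5507 = 0.59795 rad
ρ = (1 − cos θ)/κ = (1 − 0.82649)/0.3856 = 0.44997
z = sin θ / κ = 0.56295/0.3856 = 1.45993
x = ρ cos φ = 0.44997 × cos(106.57°) = -0.12833
y = ρ sin φ = 0.44997 × sin(106.57°) = 0.43128

-0.128 0.431 1.460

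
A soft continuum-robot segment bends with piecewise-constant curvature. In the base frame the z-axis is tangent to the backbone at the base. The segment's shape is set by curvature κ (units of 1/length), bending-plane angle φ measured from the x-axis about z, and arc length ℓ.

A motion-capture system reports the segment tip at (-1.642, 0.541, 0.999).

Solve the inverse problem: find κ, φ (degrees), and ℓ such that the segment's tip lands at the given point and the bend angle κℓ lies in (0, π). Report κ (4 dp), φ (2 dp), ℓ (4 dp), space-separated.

0.8673 161.76 2.4141

ρ = √(x²+y²) = √(-1.642² + 0.541²) = 1.72883
φ = atan2(y, x) mod 360° = atan2(0.541, -1.642) = 161.7642°
|p|² = ρ² + z² = 1.72883² + 0.999² = 3.98685
κ = 2ρ / |p|² = 2×1.72883 / 3.98685 = 0.86727
θ = 2·atan2(ρ, z) = 2·atan2(1.72883, 0.999) = 2.09365 rad
ℓ = θ/κ = 2.09365/0.86727 = 2.41408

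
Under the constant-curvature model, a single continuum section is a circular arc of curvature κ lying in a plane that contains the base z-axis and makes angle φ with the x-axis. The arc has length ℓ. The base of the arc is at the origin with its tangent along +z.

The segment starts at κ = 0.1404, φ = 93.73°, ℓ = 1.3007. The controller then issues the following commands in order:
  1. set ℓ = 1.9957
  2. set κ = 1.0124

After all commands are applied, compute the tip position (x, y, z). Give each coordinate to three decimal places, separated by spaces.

initial: κ=0.1404, φ=93.73°, ℓ=1.3007
cmd 1: set ℓ=1.9957 → (κ,φ,ℓ)=(0.1404,93.73°,1.9957) → tip=(-0.0181,0.2772,1.9697)
cmd 2: set κ=1.0124 → (κ,φ,ℓ)=(1.0124,93.73°,1.9957) → tip=(-0.0922,1.4141,0.8896)

-0.092 1.414 0.890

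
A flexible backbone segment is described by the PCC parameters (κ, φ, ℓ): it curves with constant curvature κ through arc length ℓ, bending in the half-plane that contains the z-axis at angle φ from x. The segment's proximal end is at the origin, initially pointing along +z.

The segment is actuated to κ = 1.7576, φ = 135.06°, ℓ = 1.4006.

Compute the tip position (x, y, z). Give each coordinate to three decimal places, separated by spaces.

θ = κ·ℓ = 1.7576 × 1.4006 = 2.46169 rad
ρ = (1 − cos θ)/κ = (1 − -0.77764)/1.7576 = 1.01140
z = sin θ / κ = 0.62871/1.7576 = 0.35771
x = ρ cos φ = 1.01140 × cos(135.06°) = -0.71592
y = ρ sin φ = 1.01140 × sin(135.06°) = 0.71442

-0.716 0.714 0.358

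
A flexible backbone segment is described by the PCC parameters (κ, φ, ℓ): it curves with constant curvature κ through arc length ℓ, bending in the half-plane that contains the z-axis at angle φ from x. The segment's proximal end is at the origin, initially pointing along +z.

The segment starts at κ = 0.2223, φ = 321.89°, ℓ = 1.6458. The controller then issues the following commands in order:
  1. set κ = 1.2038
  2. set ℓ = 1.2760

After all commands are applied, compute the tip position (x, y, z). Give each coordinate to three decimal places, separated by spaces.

0.631 -0.495 0.830

initial: κ=0.2223, φ=321.89°, ℓ=1.6458
cmd 1: set κ=1.2038 → (κ,φ,ℓ)=(1.2038,321.89°,1.6458) → tip=(0.9144,-0.7172,0.7617)
cmd 2: set ℓ=1.2760 → (κ,φ,ℓ)=(1.2038,321.89°,1.2760) → tip=(0.6309,-0.4949,0.8302)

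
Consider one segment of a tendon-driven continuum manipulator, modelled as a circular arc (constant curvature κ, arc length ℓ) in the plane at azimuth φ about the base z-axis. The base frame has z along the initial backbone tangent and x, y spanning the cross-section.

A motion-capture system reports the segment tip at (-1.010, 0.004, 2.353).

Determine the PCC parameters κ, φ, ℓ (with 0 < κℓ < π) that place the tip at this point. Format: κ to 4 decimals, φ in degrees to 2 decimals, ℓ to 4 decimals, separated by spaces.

ρ = √(x²+y²) = √(-1.010² + 0.004²) = 1.01001
φ = atan2(y, x) mod 360° = atan2(0.004, -1.010) = 179.7731°
|p|² = ρ² + z² = 1.01001² + 2.353² = 6.55673
κ = 2ρ / |p|² = 2×1.01001 / 6.55673 = 0.30808
θ = 2·atan2(ρ, z) = 2·atan2(1.01001, 2.353) = 0.81092 rad
ℓ = θ/κ = 0.81092/0.30808 = 2.63214

0.3081 179.77 2.6321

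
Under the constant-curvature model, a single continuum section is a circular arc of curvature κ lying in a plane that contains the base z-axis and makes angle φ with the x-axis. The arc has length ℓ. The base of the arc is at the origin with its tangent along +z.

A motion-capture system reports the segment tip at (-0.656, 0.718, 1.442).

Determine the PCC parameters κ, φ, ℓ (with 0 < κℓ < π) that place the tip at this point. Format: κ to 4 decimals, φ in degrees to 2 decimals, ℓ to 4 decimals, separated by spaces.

0.6430 132.42 1.8457

ρ = √(x²+y²) = √(-0.656² + 0.718²) = 0.97255
φ = atan2(y, x) mod 360° = atan2(0.718, -0.656) = 132.4164°
|p|² = ρ² + z² = 0.97255² + 1.442² = 3.02522
κ = 2ρ / |p|² = 2×0.97255 / 3.02522 = 0.64296
θ = 2·atan2(ρ, z) = 2·atan2(0.97255, 1.442) = 1.18674 rad
ℓ = θ/κ = 1.18674/0.64296 = 1.84574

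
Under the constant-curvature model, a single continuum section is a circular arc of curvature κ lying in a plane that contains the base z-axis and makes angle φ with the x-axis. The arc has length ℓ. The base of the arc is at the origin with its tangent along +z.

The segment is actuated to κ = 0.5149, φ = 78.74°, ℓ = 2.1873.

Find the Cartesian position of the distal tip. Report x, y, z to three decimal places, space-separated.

0.216 1.086 1.753

θ = κ·ℓ = 0.5149 × 2.1873 = 1.12624 rad
ρ = (1 − cos θ)/κ = (1 − 0.43006)/0.5149 = 1.10690
z = sin θ / κ = 0.90280/0.5149 = 1.75335
x = ρ cos φ = 1.10690 × cos(78.74°) = 0.21614
y = ρ sin φ = 1.10690 × sin(78.74°) = 1.08559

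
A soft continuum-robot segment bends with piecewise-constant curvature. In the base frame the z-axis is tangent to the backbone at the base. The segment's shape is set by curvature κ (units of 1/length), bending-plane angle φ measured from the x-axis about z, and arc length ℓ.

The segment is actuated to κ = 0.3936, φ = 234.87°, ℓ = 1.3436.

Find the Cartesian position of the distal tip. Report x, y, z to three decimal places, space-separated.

θ = κ·ℓ = 0.3936 × 1.3436 = 0.52884 rad
ρ = (1 − cos θ)/κ = (1 − 0.86339)/0.3936 = 0.34707
z = sin θ / κ = 0.50453/0.3936 = 1.28184
x = ρ cos φ = 0.34707 × cos(234.87°) = -0.19972
y = ρ sin φ = 0.34707 × sin(234.87°) = -0.28385

-0.200 -0.284 1.282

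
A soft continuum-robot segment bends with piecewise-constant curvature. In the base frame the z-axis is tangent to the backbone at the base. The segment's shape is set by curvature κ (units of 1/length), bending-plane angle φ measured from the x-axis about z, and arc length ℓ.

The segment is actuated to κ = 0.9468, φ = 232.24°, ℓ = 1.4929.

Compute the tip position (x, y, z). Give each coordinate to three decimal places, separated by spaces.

-0.545 -0.704 1.043

θ = κ·ℓ = 0.9468 × 1.4929 = 1.41348 rad
ρ = (1 − cos θ)/κ = (1 − 0.15667)/0.9468 = 0.89072
z = sin θ / κ = 0.98765/0.9468 = 1.04315
x = ρ cos φ = 0.89072 × cos(232.24°) = -0.54543
y = ρ sin φ = 0.89072 × sin(232.24°) = -0.70418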